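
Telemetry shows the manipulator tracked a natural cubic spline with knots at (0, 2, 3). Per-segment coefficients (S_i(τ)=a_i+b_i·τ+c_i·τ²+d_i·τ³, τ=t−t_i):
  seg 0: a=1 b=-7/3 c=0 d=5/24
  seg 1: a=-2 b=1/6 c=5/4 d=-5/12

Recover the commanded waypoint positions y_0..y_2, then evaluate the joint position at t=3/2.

y_0=1 y_1=-2 y_2=-1
S(3/2) = -115/64

y_0 = S_0(0) = a_0 = 1
y_1 = S_1(0) = a_1 = -2
y_2 = S_1(1) = -1
t_q=3/2 is in segment 0 (τ=3/2); S_0(τ)=-115/64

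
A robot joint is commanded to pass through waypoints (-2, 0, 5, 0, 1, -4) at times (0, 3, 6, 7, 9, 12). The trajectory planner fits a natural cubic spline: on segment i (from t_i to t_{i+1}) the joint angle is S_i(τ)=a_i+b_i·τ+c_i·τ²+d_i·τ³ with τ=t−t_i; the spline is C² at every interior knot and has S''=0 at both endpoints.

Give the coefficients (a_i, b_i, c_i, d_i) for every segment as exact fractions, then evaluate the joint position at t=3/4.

  seg 0: a=-2 b=-85/198 c=0 d=217/1782
  seg 1: a=0 b=283/99 c=217/198 d=-887/1782
  seg 2: a=5 b=-793/198 c=-335/99 d=43/18
  seg 3: a=0 b=-119/33 c=749/198 d=-685/792
  seg 4: a=1 b=227/198 c=-557/396 d=557/3564
S(3/4) = -3197/1408

Δ: Δ0=2/3, Δ1=5/3, Δ2=-5, Δ3=1/2, Δ4=-5/3
row 1: diag=12, rhs=6; c'=1/4, d'=1/2
row 2: denom=8−3·1/4=29/4; d'=(-40−3·1/2)/(29/4)=-166/29
row 3: denom=6−1·4/29=170/29; d'=(33−1·-166/29)/(170/29)=1123/170
row 4: denom=10−2·29/85=792/85; d'=(-13−2·1123/170)/(792/85)=-557/198
back: M4=-557/198
back: M3=1123/170−29/85·-557/198=749/99
back: M2=-166/29−4/29·749/99=-670/99
back: M1=1/2−1/4·-670/99=217/99
M: M0=0, M1=217/99, M2=-670/99, M3=749/99, M4=-557/198, M5=0
seg 0: a=-2, c=M0/2=0, d=(M1−M0)/(6·3)=217/1782, b=Δ0−h0·(2M0+M1)/6=-85/198
seg 1: a=0, c=M1/2=217/198, d=(M2−M1)/(6·3)=-887/1782, b=Δ1−h1·(2M1+M2)/6=283/99
seg 2: a=5, c=M2/2=-335/99, d=(M3−M2)/(6·1)=43/18, b=Δ2−h2·(2M2+M3)/6=-793/198
seg 3: a=0, c=M3/2=749/198, d=(M4−M3)/(6·2)=-685/792, b=Δ3−h3·(2M3+M4)/6=-119/33
seg 4: a=1, c=M4/2=-557/396, d=(M5−M4)/(6·3)=557/3564, b=Δ4−h4·(2M4+M5)/6=227/198
t_q=3/4 → seg 0, τ=3/4; S=-2+-85/198·τ+0·τ²+217/1782·τ³=-3197/1408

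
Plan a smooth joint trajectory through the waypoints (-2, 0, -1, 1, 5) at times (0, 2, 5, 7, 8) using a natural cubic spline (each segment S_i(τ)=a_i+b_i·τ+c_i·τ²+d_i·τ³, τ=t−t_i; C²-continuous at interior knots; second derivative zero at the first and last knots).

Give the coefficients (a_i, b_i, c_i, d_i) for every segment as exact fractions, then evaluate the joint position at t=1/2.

Δ: Δ0=1, Δ1=-1/3, Δ2=1, Δ3=4
row 1: diag=10, rhs=-8; c'=3/10, d'=-4/5
row 2: denom=10−3·3/10=91/10; d'=(8−3·-4/5)/(91/10)=8/7
row 3: denom=6−2·20/91=506/91; d'=(18−2·8/7)/(506/91)=65/23
back: M3=65/23
back: M2=8/7−20/91·65/23=12/23
back: M1=-4/5−3/10·12/23=-22/23
M: M0=0, M1=-22/23, M2=12/23, M3=65/23, M4=0
seg 0: a=-2, c=M0/2=0, d=(M1−M0)/(6·2)=-11/138, b=Δ0−h0·(2M0+M1)/6=91/69
seg 1: a=0, c=M1/2=-11/23, d=(M2−M1)/(6·3)=17/207, b=Δ1−h1·(2M1+M2)/6=25/69
seg 2: a=-1, c=M2/2=6/23, d=(M3−M2)/(6·2)=53/276, b=Δ2−h2·(2M2+M3)/6=-20/69
seg 3: a=1, c=M3/2=65/46, d=(M4−M3)/(6·1)=-65/138, b=Δ3−h3·(2M3+M4)/6=211/69
t_q=1/2 → seg 0, τ=1/2; S=-2+91/69·τ+0·τ²+-11/138·τ³=-497/368

  seg 0: a=-2 b=91/69 c=0 d=-11/138
  seg 1: a=0 b=25/69 c=-11/23 d=17/207
  seg 2: a=-1 b=-20/69 c=6/23 d=53/276
  seg 3: a=1 b=211/69 c=65/46 d=-65/138
S(1/2) = -497/368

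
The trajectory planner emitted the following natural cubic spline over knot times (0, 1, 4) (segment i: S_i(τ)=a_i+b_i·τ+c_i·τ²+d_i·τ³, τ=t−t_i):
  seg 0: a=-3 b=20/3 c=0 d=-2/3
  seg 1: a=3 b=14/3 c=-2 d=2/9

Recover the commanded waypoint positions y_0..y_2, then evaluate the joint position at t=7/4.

y_0 = S_0(0) = a_0 = -3
y_1 = S_1(0) = a_1 = 3
y_2 = S_1(3) = 5
t_q=7/4 is in segment 1 (τ=3/4); S_1(τ)=175/32

y_0=-3 y_1=3 y_2=5
S(7/4) = 175/32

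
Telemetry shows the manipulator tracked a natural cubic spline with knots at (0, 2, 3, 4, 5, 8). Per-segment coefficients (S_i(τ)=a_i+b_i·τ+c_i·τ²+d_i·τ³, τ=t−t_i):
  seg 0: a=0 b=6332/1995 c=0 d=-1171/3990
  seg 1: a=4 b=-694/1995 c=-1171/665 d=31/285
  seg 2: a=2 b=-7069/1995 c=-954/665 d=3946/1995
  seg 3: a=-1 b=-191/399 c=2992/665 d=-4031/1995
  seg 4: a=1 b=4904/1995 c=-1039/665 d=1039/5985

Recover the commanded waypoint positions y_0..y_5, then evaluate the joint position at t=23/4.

y_0=0 y_1=4 y_2=2 y_3=-1 y_4=1 y_5=-1
S(23/4) = 12391/6080

y_0 = S_0(0) = a_0 = 0
y_1 = S_1(0) = a_1 = 4
y_2 = S_2(0) = a_2 = 2
y_3 = S_3(0) = a_3 = -1
y_4 = S_4(0) = a_4 = 1
y_5 = S_4(3) = -1
t_q=23/4 is in segment 4 (τ=3/4); S_4(τ)=12391/6080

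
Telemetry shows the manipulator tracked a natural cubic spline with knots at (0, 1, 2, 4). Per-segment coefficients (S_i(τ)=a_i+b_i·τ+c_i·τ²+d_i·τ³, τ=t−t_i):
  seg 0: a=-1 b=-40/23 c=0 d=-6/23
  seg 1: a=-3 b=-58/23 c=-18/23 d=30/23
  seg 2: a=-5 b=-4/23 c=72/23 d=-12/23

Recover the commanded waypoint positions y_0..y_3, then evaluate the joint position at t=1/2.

y_0=-1 y_1=-3 y_2=-5 y_3=3
S(1/2) = -175/92

y_0 = S_0(0) = a_0 = -1
y_1 = S_1(0) = a_1 = -3
y_2 = S_2(0) = a_2 = -5
y_3 = S_2(2) = 3
t_q=1/2 is in segment 0 (τ=1/2); S_0(τ)=-175/92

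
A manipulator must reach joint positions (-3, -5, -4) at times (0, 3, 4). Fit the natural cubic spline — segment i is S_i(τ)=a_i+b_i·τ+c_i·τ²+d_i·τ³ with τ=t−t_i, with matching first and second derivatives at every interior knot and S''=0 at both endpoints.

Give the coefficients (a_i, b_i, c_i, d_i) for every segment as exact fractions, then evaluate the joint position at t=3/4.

  seg 0: a=-3 b=-31/24 c=0 d=5/72
  seg 1: a=-5 b=7/12 c=5/8 d=-5/24
S(3/4) = -2017/512

Δ: Δ0=-2/3, Δ1=1
row 1: diag=8, rhs=10; c'=1/8, d'=5/4
back: M1=5/4
M: M0=0, M1=5/4, M2=0
seg 0: a=-3, c=M0/2=0, d=(M1−M0)/(6·3)=5/72, b=Δ0−h0·(2M0+M1)/6=-31/24
seg 1: a=-5, c=M1/2=5/8, d=(M2−M1)/(6·1)=-5/24, b=Δ1−h1·(2M1+M2)/6=7/12
t_q=3/4 → seg 0, τ=3/4; S=-3+-31/24·τ+0·τ²+5/72·τ³=-2017/512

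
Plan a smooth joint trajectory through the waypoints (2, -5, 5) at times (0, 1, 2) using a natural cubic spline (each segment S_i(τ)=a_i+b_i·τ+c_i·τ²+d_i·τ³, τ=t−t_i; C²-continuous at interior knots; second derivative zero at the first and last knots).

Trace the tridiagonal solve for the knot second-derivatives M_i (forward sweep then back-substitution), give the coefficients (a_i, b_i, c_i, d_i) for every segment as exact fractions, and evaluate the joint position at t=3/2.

  seg 0: a=2 b=-45/4 c=0 d=17/4
  seg 1: a=-5 b=3/2 c=51/4 d=-17/4
S(3/2) = -51/32

Δ: Δ0=-7, Δ1=10
row 1: diag=4, rhs=102; c'=1/4, d'=51/2
back: M1=51/2
M: M0=0, M1=51/2, M2=0
seg 0: a=2, c=M0/2=0, d=(M1−M0)/(6·1)=17/4, b=Δ0−h0·(2M0+M1)/6=-45/4
seg 1: a=-5, c=M1/2=51/4, d=(M2−M1)/(6·1)=-17/4, b=Δ1−h1·(2M1+M2)/6=3/2
t_q=3/2 → seg 1, τ=1/2; S=-5+3/2·τ+51/4·τ²+-17/4·τ³=-51/32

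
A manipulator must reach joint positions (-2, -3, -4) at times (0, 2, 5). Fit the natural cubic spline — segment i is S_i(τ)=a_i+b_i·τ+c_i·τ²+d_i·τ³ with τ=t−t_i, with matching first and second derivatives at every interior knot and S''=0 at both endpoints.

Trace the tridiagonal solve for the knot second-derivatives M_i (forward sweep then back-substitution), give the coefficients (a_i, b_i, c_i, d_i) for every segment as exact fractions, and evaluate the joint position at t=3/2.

Δ: Δ0=-1/2, Δ1=-1/3
row 1: diag=10, rhs=1; c'=3/10, d'=1/10
back: M1=1/10
M: M0=0, M1=1/10, M2=0
seg 0: a=-2, c=M0/2=0, d=(M1−M0)/(6·2)=1/120, b=Δ0−h0·(2M0+M1)/6=-8/15
seg 1: a=-3, c=M1/2=1/20, d=(M2−M1)/(6·3)=-1/180, b=Δ1−h1·(2M1+M2)/6=-13/30
t_q=3/2 → seg 0, τ=3/2; S=-2+-8/15·τ+0·τ²+1/120·τ³=-887/320

  seg 0: a=-2 b=-8/15 c=0 d=1/120
  seg 1: a=-3 b=-13/30 c=1/20 d=-1/180
S(3/2) = -887/320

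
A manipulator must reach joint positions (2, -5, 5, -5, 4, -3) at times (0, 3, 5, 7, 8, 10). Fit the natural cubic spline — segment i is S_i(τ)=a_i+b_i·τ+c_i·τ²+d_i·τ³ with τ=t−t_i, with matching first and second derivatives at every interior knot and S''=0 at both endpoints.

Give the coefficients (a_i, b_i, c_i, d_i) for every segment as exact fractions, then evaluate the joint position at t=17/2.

Δ: Δ0=-7/3, Δ1=5, Δ2=-5, Δ3=9, Δ4=-7/2
row 1: diag=10, rhs=44; c'=1/5, d'=22/5
row 2: denom=8−2·1/5=38/5; d'=(-60−2·22/5)/(38/5)=-172/19
row 3: denom=6−2·5/19=104/19; d'=(84−2·-172/19)/(104/19)=485/26
row 4: denom=6−1·19/104=605/104; d'=(-75−1·485/26)/(605/104)=-1948/121
back: M4=-1948/121
back: M3=485/26−19/104·-1948/121=2613/121
back: M2=-172/19−5/19·2613/121=-1783/121
back: M1=22/5−1/5·-1783/121=889/121
M: M0=0, M1=889/121, M2=-1783/121, M3=2613/121, M4=-1948/121, M5=0
seg 0: a=2, c=M0/2=0, d=(M1−M0)/(6·3)=889/2178, b=Δ0−h0·(2M0+M1)/6=-4361/726
seg 1: a=-5, c=M1/2=889/242, d=(M2−M1)/(6·2)=-668/363, b=Δ1−h1·(2M1+M2)/6=1820/363
seg 2: a=5, c=M2/2=-1783/242, d=(M3−M2)/(6·2)=1099/363, b=Δ2−h2·(2M2+M3)/6=-862/363
seg 3: a=-5, c=M3/2=2613/242, d=(M4−M3)/(6·1)=-4561/726, b=Δ3−h3·(2M3+M4)/6=148/33
seg 4: a=4, c=M4/2=-974/121, d=(M5−M4)/(6·2)=487/363, b=Δ4−h4·(2M4+M5)/6=5251/726
t_q=17/2 → seg 4, τ=1/2; S=4+5251/726·τ+-974/121·τ²+487/363·τ³=5587/968

  seg 0: a=2 b=-4361/726 c=0 d=889/2178
  seg 1: a=-5 b=1820/363 c=889/242 d=-668/363
  seg 2: a=5 b=-862/363 c=-1783/242 d=1099/363
  seg 3: a=-5 b=148/33 c=2613/242 d=-4561/726
  seg 4: a=4 b=5251/726 c=-974/121 d=487/363
S(17/2) = 5587/968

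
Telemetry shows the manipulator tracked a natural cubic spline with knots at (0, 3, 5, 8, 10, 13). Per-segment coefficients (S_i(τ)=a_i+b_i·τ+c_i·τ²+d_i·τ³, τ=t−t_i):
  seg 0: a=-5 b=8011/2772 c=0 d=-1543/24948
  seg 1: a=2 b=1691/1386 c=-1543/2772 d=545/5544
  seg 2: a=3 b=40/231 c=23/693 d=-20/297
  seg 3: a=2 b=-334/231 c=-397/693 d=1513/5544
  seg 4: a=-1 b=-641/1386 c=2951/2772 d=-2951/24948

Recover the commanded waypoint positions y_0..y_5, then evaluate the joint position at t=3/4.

y_0=-5 y_1=2 y_2=3 y_3=2 y_4=-1 y_5=4
S(3/4) = -56349/19712

y_0 = S_0(0) = a_0 = -5
y_1 = S_1(0) = a_1 = 2
y_2 = S_2(0) = a_2 = 3
y_3 = S_3(0) = a_3 = 2
y_4 = S_4(0) = a_4 = -1
y_5 = S_4(3) = 4
t_q=3/4 is in segment 0 (τ=3/4); S_0(τ)=-56349/19712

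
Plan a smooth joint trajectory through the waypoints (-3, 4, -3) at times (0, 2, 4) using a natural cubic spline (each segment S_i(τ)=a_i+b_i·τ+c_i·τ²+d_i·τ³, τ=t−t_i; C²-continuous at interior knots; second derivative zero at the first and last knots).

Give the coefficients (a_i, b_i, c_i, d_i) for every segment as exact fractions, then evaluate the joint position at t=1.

  seg 0: a=-3 b=21/4 c=0 d=-7/16
  seg 1: a=4 b=0 c=-21/8 d=7/16
S(1) = 29/16

Δ: Δ0=7/2, Δ1=-7/2
row 1: diag=8, rhs=-42; c'=1/4, d'=-21/4
back: M1=-21/4
M: M0=0, M1=-21/4, M2=0
seg 0: a=-3, c=M0/2=0, d=(M1−M0)/(6·2)=-7/16, b=Δ0−h0·(2M0+M1)/6=21/4
seg 1: a=4, c=M1/2=-21/8, d=(M2−M1)/(6·2)=7/16, b=Δ1−h1·(2M1+M2)/6=0
t_q=1 → seg 0, τ=1; S=-3+21/4·τ+0·τ²+-7/16·τ³=29/16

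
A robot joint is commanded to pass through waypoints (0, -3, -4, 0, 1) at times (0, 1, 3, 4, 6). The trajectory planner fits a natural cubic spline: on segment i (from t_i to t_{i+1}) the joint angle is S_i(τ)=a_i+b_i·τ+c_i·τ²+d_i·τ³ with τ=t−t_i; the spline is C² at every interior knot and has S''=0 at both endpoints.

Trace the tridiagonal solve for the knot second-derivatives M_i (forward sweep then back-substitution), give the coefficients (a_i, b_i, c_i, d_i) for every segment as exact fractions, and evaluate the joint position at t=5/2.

  seg 0: a=0 b=-1169/372 c=0 d=53/372
  seg 1: a=-3 b=-505/186 c=53/124 d=253/744
  seg 2: a=-4 b=286/93 c=153/62 d=-287/186
  seg 3: a=0 b=629/186 c=-67/31 d=67/186
S(5/2) = -9847/1984

Δ: Δ0=-3, Δ1=-1/2, Δ2=4, Δ3=1/2
row 1: diag=6, rhs=15; c'=1/3, d'=5/2
row 2: denom=6−2·1/3=16/3; d'=(27−2·5/2)/(16/3)=33/8
row 3: denom=6−1·3/16=93/16; d'=(-21−1·33/8)/(93/16)=-134/31
back: M3=-134/31
back: M2=33/8−3/16·-134/31=153/31
back: M1=5/2−1/3·153/31=53/62
M: M0=0, M1=53/62, M2=153/31, M3=-134/31, M4=0
seg 0: a=0, c=M0/2=0, d=(M1−M0)/(6·1)=53/372, b=Δ0−h0·(2M0+M1)/6=-1169/372
seg 1: a=-3, c=M1/2=53/124, d=(M2−M1)/(6·2)=253/744, b=Δ1−h1·(2M1+M2)/6=-505/186
seg 2: a=-4, c=M2/2=153/62, d=(M3−M2)/(6·1)=-287/186, b=Δ2−h2·(2M2+M3)/6=286/93
seg 3: a=0, c=M3/2=-67/31, d=(M4−M3)/(6·2)=67/186, b=Δ3−h3·(2M3+M4)/6=629/186
t_q=5/2 → seg 1, τ=3/2; S=-3+-505/186·τ+53/124·τ²+253/744·τ³=-9847/1984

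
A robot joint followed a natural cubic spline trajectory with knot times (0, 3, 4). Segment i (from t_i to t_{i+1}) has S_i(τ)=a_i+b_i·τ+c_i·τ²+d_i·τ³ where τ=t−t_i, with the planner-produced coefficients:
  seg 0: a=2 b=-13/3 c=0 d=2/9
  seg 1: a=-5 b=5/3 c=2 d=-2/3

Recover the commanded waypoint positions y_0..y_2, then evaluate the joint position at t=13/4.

y_0=2 y_1=-5 y_2=-2
S(13/4) = -143/32

y_0 = S_0(0) = a_0 = 2
y_1 = S_1(0) = a_1 = -5
y_2 = S_1(1) = -2
t_q=13/4 is in segment 1 (τ=1/4); S_1(τ)=-143/32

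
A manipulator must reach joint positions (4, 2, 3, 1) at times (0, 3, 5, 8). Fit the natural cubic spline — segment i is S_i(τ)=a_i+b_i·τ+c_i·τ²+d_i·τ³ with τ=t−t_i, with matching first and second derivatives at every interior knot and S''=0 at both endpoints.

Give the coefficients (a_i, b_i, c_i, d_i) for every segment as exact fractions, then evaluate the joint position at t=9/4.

Δ: Δ0=-2/3, Δ1=1/2, Δ2=-2/3
row 1: diag=10, rhs=7; c'=1/5, d'=7/10
row 2: denom=10−2·1/5=48/5; d'=(-7−2·7/10)/(48/5)=-7/8
back: M2=-7/8
back: M1=7/10−1/5·-7/8=7/8
M: M0=0, M1=7/8, M2=-7/8, M3=0
seg 0: a=4, c=M0/2=0, d=(M1−M0)/(6·3)=7/144, b=Δ0−h0·(2M0+M1)/6=-53/48
seg 1: a=2, c=M1/2=7/16, d=(M2−M1)/(6·2)=-7/48, b=Δ1−h1·(2M1+M2)/6=5/24
seg 2: a=3, c=M2/2=-7/16, d=(M3−M2)/(6·3)=7/144, b=Δ2−h2·(2M2+M3)/6=5/24
t_q=9/4 → seg 0, τ=9/4; S=4+-53/48·τ+0·τ²+7/144·τ³=2119/1024

  seg 0: a=4 b=-53/48 c=0 d=7/144
  seg 1: a=2 b=5/24 c=7/16 d=-7/48
  seg 2: a=3 b=5/24 c=-7/16 d=7/144
S(9/4) = 2119/1024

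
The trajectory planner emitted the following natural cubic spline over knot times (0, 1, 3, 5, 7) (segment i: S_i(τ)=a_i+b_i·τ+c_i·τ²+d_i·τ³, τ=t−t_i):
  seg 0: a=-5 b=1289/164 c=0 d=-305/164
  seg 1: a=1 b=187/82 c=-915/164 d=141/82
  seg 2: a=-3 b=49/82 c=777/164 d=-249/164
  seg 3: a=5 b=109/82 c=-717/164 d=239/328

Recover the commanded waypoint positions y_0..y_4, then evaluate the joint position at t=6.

y_0=-5 y_1=1 y_2=-3 y_3=5 y_4=-4
S(6) = 881/328

y_0 = S_0(0) = a_0 = -5
y_1 = S_1(0) = a_1 = 1
y_2 = S_2(0) = a_2 = -3
y_3 = S_3(0) = a_3 = 5
y_4 = S_3(2) = -4
t_q=6 is in segment 3 (τ=1); S_3(τ)=881/328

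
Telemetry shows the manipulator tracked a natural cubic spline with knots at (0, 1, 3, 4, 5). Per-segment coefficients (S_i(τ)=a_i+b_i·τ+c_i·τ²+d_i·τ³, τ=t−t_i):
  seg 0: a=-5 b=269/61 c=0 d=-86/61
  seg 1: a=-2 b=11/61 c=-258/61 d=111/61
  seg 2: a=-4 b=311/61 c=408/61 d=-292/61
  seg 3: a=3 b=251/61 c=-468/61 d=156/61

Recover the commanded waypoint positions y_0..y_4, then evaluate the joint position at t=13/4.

y_0=-5 y_1=-2 y_2=-4 y_3=3 y_4=2
S(13/4) = -2325/976

y_0 = S_0(0) = a_0 = -5
y_1 = S_1(0) = a_1 = -2
y_2 = S_2(0) = a_2 = -4
y_3 = S_3(0) = a_3 = 3
y_4 = S_3(1) = 2
t_q=13/4 is in segment 2 (τ=1/4); S_2(τ)=-2325/976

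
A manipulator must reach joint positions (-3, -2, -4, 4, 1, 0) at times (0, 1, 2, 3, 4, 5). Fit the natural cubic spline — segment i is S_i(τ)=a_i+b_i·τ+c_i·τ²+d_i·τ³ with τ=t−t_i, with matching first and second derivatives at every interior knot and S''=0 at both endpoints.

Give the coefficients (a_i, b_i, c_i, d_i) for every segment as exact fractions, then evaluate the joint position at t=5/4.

  seg 0: a=-3 b=573/209 c=0 d=-364/209
  seg 1: a=-2 b=-519/209 c=-1092/209 d=1193/209
  seg 2: a=-4 b=876/209 c=2487/209 d=-89/11
  seg 3: a=4 b=777/209 c=-2586/209 d=1182/209
  seg 4: a=1 b=-849/209 c=960/209 d=-320/209
S(5/4) = -38231/13376

Δ: Δ0=1, Δ1=-2, Δ2=8, Δ3=-3, Δ4=-1
row 1: diag=4, rhs=-18; c'=1/4, d'=-9/2
row 2: denom=4−1·1/4=15/4; d'=(60−1·-9/2)/(15/4)=86/5
row 3: denom=4−1·4/15=56/15; d'=(-66−1·86/5)/(56/15)=-156/7
row 4: denom=4−1·15/56=209/56; d'=(12−1·-156/7)/(209/56)=1920/209
back: M4=1920/209
back: M3=-156/7−15/56·1920/209=-5172/209
back: M2=86/5−4/15·-5172/209=4974/209
back: M1=-9/2−1/4·4974/209=-2184/209
M: M0=0, M1=-2184/209, M2=4974/209, M3=-5172/209, M4=1920/209, M5=0
seg 0: a=-3, c=M0/2=0, d=(M1−M0)/(6·1)=-364/209, b=Δ0−h0·(2M0+M1)/6=573/209
seg 1: a=-2, c=M1/2=-1092/209, d=(M2−M1)/(6·1)=1193/209, b=Δ1−h1·(2M1+M2)/6=-519/209
seg 2: a=-4, c=M2/2=2487/209, d=(M3−M2)/(6·1)=-89/11, b=Δ2−h2·(2M2+M3)/6=876/209
seg 3: a=4, c=M3/2=-2586/209, d=(M4−M3)/(6·1)=1182/209, b=Δ3−h3·(2M3+M4)/6=777/209
seg 4: a=1, c=M4/2=960/209, d=(M5−M4)/(6·1)=-320/209, b=Δ4−h4·(2M4+M5)/6=-849/209
t_q=5/4 → seg 1, τ=1/4; S=-2+-519/209·τ+-1092/209·τ²+1193/209·τ³=-38231/13376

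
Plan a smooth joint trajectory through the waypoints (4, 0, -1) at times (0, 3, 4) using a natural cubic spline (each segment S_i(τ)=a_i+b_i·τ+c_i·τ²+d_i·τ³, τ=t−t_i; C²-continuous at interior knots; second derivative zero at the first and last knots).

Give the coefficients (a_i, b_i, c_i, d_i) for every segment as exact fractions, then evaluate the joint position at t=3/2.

Δ: Δ0=-4/3, Δ1=-1
row 1: diag=8, rhs=2; c'=1/8, d'=1/4
back: M1=1/4
M: M0=0, M1=1/4, M2=0
seg 0: a=4, c=M0/2=0, d=(M1−M0)/(6·3)=1/72, b=Δ0−h0·(2M0+M1)/6=-35/24
seg 1: a=0, c=M1/2=1/8, d=(M2−M1)/(6·1)=-1/24, b=Δ1−h1·(2M1+M2)/6=-13/12
t_q=3/2 → seg 0, τ=3/2; S=4+-35/24·τ+0·τ²+1/72·τ³=119/64

  seg 0: a=4 b=-35/24 c=0 d=1/72
  seg 1: a=0 b=-13/12 c=1/8 d=-1/24
S(3/2) = 119/64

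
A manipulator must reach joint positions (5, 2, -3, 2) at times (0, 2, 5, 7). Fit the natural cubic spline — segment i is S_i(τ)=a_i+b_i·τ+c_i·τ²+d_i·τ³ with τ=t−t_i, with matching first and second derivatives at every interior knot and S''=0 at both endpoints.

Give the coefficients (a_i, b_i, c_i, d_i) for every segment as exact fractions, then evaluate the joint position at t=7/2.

Δ: Δ0=-3/2, Δ1=-5/3, Δ2=5/2
row 1: diag=10, rhs=-1; c'=3/10, d'=-1/10
row 2: denom=10−3·3/10=91/10; d'=(25−3·-1/10)/(91/10)=253/91
back: M2=253/91
back: M1=-1/10−3/10·253/91=-85/91
M: M0=0, M1=-85/91, M2=253/91, M3=0
seg 0: a=5, c=M0/2=0, d=(M1−M0)/(6·2)=-85/1092, b=Δ0−h0·(2M0+M1)/6=-649/546
seg 1: a=2, c=M1/2=-85/182, d=(M2−M1)/(6·3)=13/63, b=Δ1−h1·(2M1+M2)/6=-1159/546
seg 2: a=-3, c=M2/2=253/182, d=(M3−M2)/(6·2)=-253/1092, b=Δ2−h2·(2M2+M3)/6=353/546
t_q=7/2 → seg 1, τ=3/2; S=2+-1159/546·τ+-85/182·τ²+13/63·τ³=-20/13

  seg 0: a=5 b=-649/546 c=0 d=-85/1092
  seg 1: a=2 b=-1159/546 c=-85/182 d=13/63
  seg 2: a=-3 b=353/546 c=253/182 d=-253/1092
S(7/2) = -20/13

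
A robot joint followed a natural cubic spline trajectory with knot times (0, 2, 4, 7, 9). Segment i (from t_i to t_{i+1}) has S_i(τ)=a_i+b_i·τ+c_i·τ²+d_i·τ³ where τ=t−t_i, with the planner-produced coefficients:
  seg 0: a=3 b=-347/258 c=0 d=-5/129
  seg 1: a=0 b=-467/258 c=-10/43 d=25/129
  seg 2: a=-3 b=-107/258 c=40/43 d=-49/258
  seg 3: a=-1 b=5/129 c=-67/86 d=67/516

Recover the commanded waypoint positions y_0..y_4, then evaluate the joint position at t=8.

y_0 = S_0(0) = a_0 = 3
y_1 = S_1(0) = a_1 = 0
y_2 = S_2(0) = a_2 = -3
y_3 = S_3(0) = a_3 = -1
y_4 = S_3(2) = -3
t_q=8 is in segment 3 (τ=1); S_3(τ)=-277/172

y_0=3 y_1=0 y_2=-3 y_3=-1 y_4=-3
S(8) = -277/172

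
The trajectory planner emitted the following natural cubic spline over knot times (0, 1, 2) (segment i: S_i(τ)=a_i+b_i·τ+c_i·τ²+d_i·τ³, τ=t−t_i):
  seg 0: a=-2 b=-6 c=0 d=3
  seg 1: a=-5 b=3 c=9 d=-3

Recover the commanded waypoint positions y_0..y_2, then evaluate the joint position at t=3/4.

y_0=-2 y_1=-5 y_2=4
S(3/4) = -335/64

y_0 = S_0(0) = a_0 = -2
y_1 = S_1(0) = a_1 = -5
y_2 = S_1(1) = 4
t_q=3/4 is in segment 0 (τ=3/4); S_0(τ)=-335/64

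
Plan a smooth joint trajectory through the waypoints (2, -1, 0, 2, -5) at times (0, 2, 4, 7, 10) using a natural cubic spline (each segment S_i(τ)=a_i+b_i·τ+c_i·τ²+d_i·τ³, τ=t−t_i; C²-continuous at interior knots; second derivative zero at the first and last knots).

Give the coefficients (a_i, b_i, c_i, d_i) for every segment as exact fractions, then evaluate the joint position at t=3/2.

  seg 0: a=2 b=-83/42 c=0 d=5/42
  seg 1: a=-1 b=-23/42 c=5/7 d=-2/21
  seg 2: a=0 b=7/6 c=1/7 d=-13/126
  seg 3: a=2 b=-16/21 c=-11/14 d=11/126
S(3/2) = -9/16

Δ: Δ0=-3/2, Δ1=1/2, Δ2=2/3, Δ3=-7/3
row 1: diag=8, rhs=12; c'=1/4, d'=3/2
row 2: denom=10−2·1/4=19/2; d'=(1−2·3/2)/(19/2)=-4/19
row 3: denom=12−3·6/19=210/19; d'=(-18−3·-4/19)/(210/19)=-11/7
back: M3=-11/7
back: M2=-4/19−6/19·-11/7=2/7
back: M1=3/2−1/4·2/7=10/7
M: M0=0, M1=10/7, M2=2/7, M3=-11/7, M4=0
seg 0: a=2, c=M0/2=0, d=(M1−M0)/(6·2)=5/42, b=Δ0−h0·(2M0+M1)/6=-83/42
seg 1: a=-1, c=M1/2=5/7, d=(M2−M1)/(6·2)=-2/21, b=Δ1−h1·(2M1+M2)/6=-23/42
seg 2: a=0, c=M2/2=1/7, d=(M3−M2)/(6·3)=-13/126, b=Δ2−h2·(2M2+M3)/6=7/6
seg 3: a=2, c=M3/2=-11/14, d=(M4−M3)/(6·3)=11/126, b=Δ3−h3·(2M3+M4)/6=-16/21
t_q=3/2 → seg 0, τ=3/2; S=2+-83/42·τ+0·τ²+5/42·τ³=-9/16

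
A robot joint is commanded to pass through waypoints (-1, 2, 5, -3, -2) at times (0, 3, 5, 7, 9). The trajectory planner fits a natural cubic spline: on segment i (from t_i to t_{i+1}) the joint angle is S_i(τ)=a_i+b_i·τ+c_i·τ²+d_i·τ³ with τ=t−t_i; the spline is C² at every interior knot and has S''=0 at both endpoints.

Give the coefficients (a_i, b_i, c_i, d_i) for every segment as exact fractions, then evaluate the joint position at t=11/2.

  seg 0: a=-1 b=20/71 c=0 d=17/213
  seg 1: a=2 b=173/71 c=51/71 d=-337/568
  seg 2: a=5 b=-257/142 c=-807/284 d=62/71
  seg 3: a=-3 b=-383/142 c=681/284 d=-227/568
S(11/2) = 3969/1136

Δ: Δ0=1, Δ1=3/2, Δ2=-4, Δ3=1/2
row 1: diag=10, rhs=3; c'=1/5, d'=3/10
row 2: denom=8−2·1/5=38/5; d'=(-33−2·3/10)/(38/5)=-84/19
row 3: denom=8−2·5/19=142/19; d'=(27−2·-84/19)/(142/19)=681/142
back: M3=681/142
back: M2=-84/19−5/19·681/142=-807/142
back: M1=3/10−1/5·-807/142=102/71
M: M0=0, M1=102/71, M2=-807/142, M3=681/142, M4=0
seg 0: a=-1, c=M0/2=0, d=(M1−M0)/(6·3)=17/213, b=Δ0−h0·(2M0+M1)/6=20/71
seg 1: a=2, c=M1/2=51/71, d=(M2−M1)/(6·2)=-337/568, b=Δ1−h1·(2M1+M2)/6=173/71
seg 2: a=5, c=M2/2=-807/284, d=(M3−M2)/(6·2)=62/71, b=Δ2−h2·(2M2+M3)/6=-257/142
seg 3: a=-3, c=M3/2=681/284, d=(M4−M3)/(6·2)=-227/568, b=Δ3−h3·(2M3+M4)/6=-383/142
t_q=11/2 → seg 2, τ=1/2; S=5+-257/142·τ+-807/284·τ²+62/71·τ³=3969/1136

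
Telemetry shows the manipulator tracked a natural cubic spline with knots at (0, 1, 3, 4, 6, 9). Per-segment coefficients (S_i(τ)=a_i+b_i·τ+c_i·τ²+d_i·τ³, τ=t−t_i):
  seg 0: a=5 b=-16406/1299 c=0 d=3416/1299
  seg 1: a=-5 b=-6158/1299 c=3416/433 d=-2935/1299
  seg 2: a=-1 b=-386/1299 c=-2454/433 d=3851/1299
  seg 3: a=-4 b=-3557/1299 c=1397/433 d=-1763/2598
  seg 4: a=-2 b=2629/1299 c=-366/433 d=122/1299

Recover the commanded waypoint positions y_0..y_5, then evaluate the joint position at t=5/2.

y_0=5 y_1=-5 y_2=-1 y_3=-4 y_4=-2 y_5=-1
S(5/2) = -6879/3464

y_0 = S_0(0) = a_0 = 5
y_1 = S_1(0) = a_1 = -5
y_2 = S_2(0) = a_2 = -1
y_3 = S_3(0) = a_3 = -4
y_4 = S_4(0) = a_4 = -2
y_5 = S_4(3) = -1
t_q=5/2 is in segment 1 (τ=3/2); S_1(τ)=-6879/3464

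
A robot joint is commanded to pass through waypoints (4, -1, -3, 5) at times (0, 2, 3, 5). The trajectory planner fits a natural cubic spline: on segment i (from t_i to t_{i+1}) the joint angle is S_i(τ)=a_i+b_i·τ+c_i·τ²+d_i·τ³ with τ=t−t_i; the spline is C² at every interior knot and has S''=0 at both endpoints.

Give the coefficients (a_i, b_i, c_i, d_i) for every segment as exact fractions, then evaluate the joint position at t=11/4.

  seg 0: a=4 b=-163/70 c=0 d=-3/70
  seg 1: a=-1 b=-199/70 c=-9/35 d=11/10
  seg 2: a=-3 b=-2/35 c=213/70 d=-71/140
S(11/4) = -12601/4480

Δ: Δ0=-5/2, Δ1=-2, Δ2=4
row 1: diag=6, rhs=3; c'=1/6, d'=1/2
row 2: denom=6−1·1/6=35/6; d'=(36−1·1/2)/(35/6)=213/35
back: M2=213/35
back: M1=1/2−1/6·213/35=-18/35
M: M0=0, M1=-18/35, M2=213/35, M3=0
seg 0: a=4, c=M0/2=0, d=(M1−M0)/(6·2)=-3/70, b=Δ0−h0·(2M0+M1)/6=-163/70
seg 1: a=-1, c=M1/2=-9/35, d=(M2−M1)/(6·1)=11/10, b=Δ1−h1·(2M1+M2)/6=-199/70
seg 2: a=-3, c=M2/2=213/70, d=(M3−M2)/(6·2)=-71/140, b=Δ2−h2·(2M2+M3)/6=-2/35
t_q=11/4 → seg 1, τ=3/4; S=-1+-199/70·τ+-9/35·τ²+11/10·τ³=-12601/4480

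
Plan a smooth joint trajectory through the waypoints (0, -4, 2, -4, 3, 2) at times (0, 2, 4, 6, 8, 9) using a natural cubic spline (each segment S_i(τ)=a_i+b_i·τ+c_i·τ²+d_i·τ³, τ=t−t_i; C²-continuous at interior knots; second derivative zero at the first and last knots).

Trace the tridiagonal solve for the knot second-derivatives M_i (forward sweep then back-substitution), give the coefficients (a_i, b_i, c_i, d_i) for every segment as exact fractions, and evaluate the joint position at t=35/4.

Δ: Δ0=-2, Δ1=3, Δ2=-3, Δ3=7/2, Δ4=-1
row 1: diag=8, rhs=30; c'=1/4, d'=15/4
row 2: denom=8−2·1/4=15/2; d'=(-36−2·15/4)/(15/2)=-29/5
row 3: denom=8−2·4/15=112/15; d'=(39−2·-29/5)/(112/15)=759/112
row 4: denom=6−2·15/56=153/28; d'=(-27−2·759/112)/(153/28)=-757/102
back: M4=-757/102
back: M3=759/112−15/56·-757/102=149/17
back: M2=-29/5−4/15·149/17=-415/51
back: M1=15/4−1/4·-415/51=295/51
M: M0=0, M1=295/51, M2=-415/51, M3=149/17, M4=-757/102, M5=0
seg 0: a=0, c=M0/2=0, d=(M1−M0)/(6·2)=295/612, b=Δ0−h0·(2M0+M1)/6=-601/153
seg 1: a=-4, c=M1/2=295/102, d=(M2−M1)/(6·2)=-355/306, b=Δ1−h1·(2M1+M2)/6=284/153
seg 2: a=2, c=M2/2=-415/102, d=(M3−M2)/(6·2)=431/306, b=Δ2−h2·(2M2+M3)/6=-76/153
seg 3: a=-4, c=M3/2=149/34, d=(M4−M3)/(6·2)=-1651/1224, b=Δ3−h3·(2M3+M4)/6=20/153
seg 4: a=3, c=M4/2=-757/204, d=(M5−M4)/(6·1)=757/612, b=Δ4−h4·(2M4+M5)/6=451/306
t_q=35/4 → seg 4, τ=3/4; S=3+451/306·τ+-757/204·τ²+757/612·τ³=33161/13056

  seg 0: a=0 b=-601/153 c=0 d=295/612
  seg 1: a=-4 b=284/153 c=295/102 d=-355/306
  seg 2: a=2 b=-76/153 c=-415/102 d=431/306
  seg 3: a=-4 b=20/153 c=149/34 d=-1651/1224
  seg 4: a=3 b=451/306 c=-757/204 d=757/612
S(35/4) = 33161/13056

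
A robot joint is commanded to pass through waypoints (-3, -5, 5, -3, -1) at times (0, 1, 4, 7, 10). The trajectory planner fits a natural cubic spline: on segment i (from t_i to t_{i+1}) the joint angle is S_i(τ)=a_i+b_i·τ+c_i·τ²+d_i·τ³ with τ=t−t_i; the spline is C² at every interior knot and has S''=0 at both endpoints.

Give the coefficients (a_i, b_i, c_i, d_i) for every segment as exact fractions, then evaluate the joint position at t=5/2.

Δ: Δ0=-2, Δ1=10/3, Δ2=-8/3, Δ3=2/3
row 1: diag=8, rhs=32; c'=3/8, d'=4
row 2: denom=12−3·3/8=87/8; d'=(-36−3·4)/(87/8)=-128/29
row 3: denom=12−3·8/29=324/29; d'=(20−3·-128/29)/(324/29)=241/81
back: M3=241/81
back: M2=-128/29−8/29·241/81=-424/81
back: M1=4−3/8·-424/81=161/27
M: M0=0, M1=161/27, M2=-424/81, M3=241/81, M4=0
seg 0: a=-3, c=M0/2=0, d=(M1−M0)/(6·1)=161/162, b=Δ0−h0·(2M0+M1)/6=-485/162
seg 1: a=-5, c=M1/2=161/54, d=(M2−M1)/(6·3)=-907/1458, b=Δ1−h1·(2M1+M2)/6=-1/81
seg 2: a=5, c=M2/2=-212/81, d=(M3−M2)/(6·3)=665/1458, b=Δ2−h2·(2M2+M3)/6=175/162
seg 3: a=-3, c=M3/2=241/162, d=(M4−M3)/(6·3)=-241/1458, b=Δ3−h3·(2M3+M4)/6=-187/81
t_q=5/2 → seg 1, τ=3/2; S=-5+-1/81·τ+161/54·τ²+-907/1458·τ³=-59/144

  seg 0: a=-3 b=-485/162 c=0 d=161/162
  seg 1: a=-5 b=-1/81 c=161/54 d=-907/1458
  seg 2: a=5 b=175/162 c=-212/81 d=665/1458
  seg 3: a=-3 b=-187/81 c=241/162 d=-241/1458
S(5/2) = -59/144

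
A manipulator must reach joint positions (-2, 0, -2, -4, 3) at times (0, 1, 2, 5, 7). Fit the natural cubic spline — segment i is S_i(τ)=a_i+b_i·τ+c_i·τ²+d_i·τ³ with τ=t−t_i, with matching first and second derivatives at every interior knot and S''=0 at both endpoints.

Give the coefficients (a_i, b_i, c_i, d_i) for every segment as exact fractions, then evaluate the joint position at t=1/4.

  seg 0: a=-2 b=4997/1644 c=0 d=-1709/1644
  seg 1: a=0 b=-65/822 c=-1709/548 d=1969/1644
  seg 2: a=-2 b=-4477/1644 c=65/137 d=347/4932
  seg 3: a=-4 b=1663/822 c=607/548 d=-607/3288
S(1/4) = -44063/35072

Δ: Δ0=2, Δ1=-2, Δ2=-2/3, Δ3=7/2
row 1: diag=4, rhs=-24; c'=1/4, d'=-6
row 2: denom=8−1·1/4=31/4; d'=(8−1·-6)/(31/4)=56/31
row 3: denom=10−3·12/31=274/31; d'=(25−3·56/31)/(274/31)=607/274
back: M3=607/274
back: M2=56/31−12/31·607/274=130/137
back: M1=-6−1/4·130/137=-1709/274
M: M0=0, M1=-1709/274, M2=130/137, M3=607/274, M4=0
seg 0: a=-2, c=M0/2=0, d=(M1−M0)/(6·1)=-1709/1644, b=Δ0−h0·(2M0+M1)/6=4997/1644
seg 1: a=0, c=M1/2=-1709/548, d=(M2−M1)/(6·1)=1969/1644, b=Δ1−h1·(2M1+M2)/6=-65/822
seg 2: a=-2, c=M2/2=65/137, d=(M3−M2)/(6·3)=347/4932, b=Δ2−h2·(2M2+M3)/6=-4477/1644
seg 3: a=-4, c=M3/2=607/548, d=(M4−M3)/(6·2)=-607/3288, b=Δ3−h3·(2M3+M4)/6=1663/822
t_q=1/4 → seg 0, τ=1/4; S=-2+4997/1644·τ+0·τ²+-1709/1644·τ³=-44063/35072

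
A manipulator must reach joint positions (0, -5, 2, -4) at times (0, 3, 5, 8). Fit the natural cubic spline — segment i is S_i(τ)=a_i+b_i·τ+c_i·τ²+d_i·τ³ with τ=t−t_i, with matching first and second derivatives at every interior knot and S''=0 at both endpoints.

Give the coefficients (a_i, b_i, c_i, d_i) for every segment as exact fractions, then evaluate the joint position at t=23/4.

Δ: Δ0=-5/3, Δ1=7/2, Δ2=-2
row 1: diag=10, rhs=31; c'=1/5, d'=31/10
row 2: denom=10−2·1/5=48/5; d'=(-33−2·31/10)/(48/5)=-49/12
back: M2=-49/12
back: M1=31/10−1/5·-49/12=47/12
M: M0=0, M1=47/12, M2=-49/12, M3=0
seg 0: a=0, c=M0/2=0, d=(M1−M0)/(6·3)=47/216, b=Δ0−h0·(2M0+M1)/6=-29/8
seg 1: a=-5, c=M1/2=47/24, d=(M2−M1)/(6·2)=-2/3, b=Δ1−h1·(2M1+M2)/6=9/4
seg 2: a=2, c=M2/2=-49/24, d=(M3−M2)/(6·3)=49/216, b=Δ2−h2·(2M2+M3)/6=25/12
t_q=23/4 → seg 2, τ=3/4; S=2+25/12·τ+-49/24·τ²+49/216·τ³=1285/512

  seg 0: a=0 b=-29/8 c=0 d=47/216
  seg 1: a=-5 b=9/4 c=47/24 d=-2/3
  seg 2: a=2 b=25/12 c=-49/24 d=49/216
S(23/4) = 1285/512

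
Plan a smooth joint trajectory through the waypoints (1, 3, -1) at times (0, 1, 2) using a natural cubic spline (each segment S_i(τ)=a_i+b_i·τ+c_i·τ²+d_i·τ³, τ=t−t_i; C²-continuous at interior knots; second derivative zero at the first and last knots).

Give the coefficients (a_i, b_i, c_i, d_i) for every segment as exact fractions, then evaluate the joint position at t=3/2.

  seg 0: a=1 b=7/2 c=0 d=-3/2
  seg 1: a=3 b=-1 c=-9/2 d=3/2
S(3/2) = 25/16

Δ: Δ0=2, Δ1=-4
row 1: diag=4, rhs=-36; c'=1/4, d'=-9
back: M1=-9
M: M0=0, M1=-9, M2=0
seg 0: a=1, c=M0/2=0, d=(M1−M0)/(6·1)=-3/2, b=Δ0−h0·(2M0+M1)/6=7/2
seg 1: a=3, c=M1/2=-9/2, d=(M2−M1)/(6·1)=3/2, b=Δ1−h1·(2M1+M2)/6=-1
t_q=3/2 → seg 1, τ=1/2; S=3+-1·τ+-9/2·τ²+3/2·τ³=25/16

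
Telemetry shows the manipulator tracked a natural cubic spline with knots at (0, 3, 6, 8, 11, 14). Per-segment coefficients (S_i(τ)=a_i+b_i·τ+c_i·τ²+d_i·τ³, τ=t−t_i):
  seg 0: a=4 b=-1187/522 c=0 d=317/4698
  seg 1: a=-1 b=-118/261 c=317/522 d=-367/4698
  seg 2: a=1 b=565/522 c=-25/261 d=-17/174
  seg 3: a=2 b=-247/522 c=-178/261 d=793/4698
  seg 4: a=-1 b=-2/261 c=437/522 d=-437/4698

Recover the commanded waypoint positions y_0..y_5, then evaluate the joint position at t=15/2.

y_0=4 y_1=-1 y_2=1 y_3=2 y_4=-1 y_5=4
S(15/2) = 2893/1392

y_0 = S_0(0) = a_0 = 4
y_1 = S_1(0) = a_1 = -1
y_2 = S_2(0) = a_2 = 1
y_3 = S_3(0) = a_3 = 2
y_4 = S_4(0) = a_4 = -1
y_5 = S_4(3) = 4
t_q=15/2 is in segment 2 (τ=3/2); S_2(τ)=2893/1392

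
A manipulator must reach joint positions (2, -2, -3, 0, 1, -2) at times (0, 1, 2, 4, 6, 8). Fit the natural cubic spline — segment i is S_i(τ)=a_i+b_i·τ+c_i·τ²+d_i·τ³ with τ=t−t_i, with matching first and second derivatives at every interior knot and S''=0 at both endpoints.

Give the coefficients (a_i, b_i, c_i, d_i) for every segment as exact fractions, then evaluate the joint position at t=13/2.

Δ: Δ0=-4, Δ1=-1, Δ2=3/2, Δ3=1/2, Δ4=-3/2
row 1: diag=4, rhs=18; c'=1/4, d'=9/2
row 2: denom=6−1·1/4=23/4; d'=(15−1·9/2)/(23/4)=42/23
row 3: denom=8−2·8/23=168/23; d'=(-6−2·42/23)/(168/23)=-37/28
row 4: denom=8−2·23/84=313/42; d'=(-12−2·-37/28)/(313/42)=-393/313
back: M4=-393/313
back: M3=-37/28−23/84·-393/313=-306/313
back: M2=42/23−8/23·-306/313=678/313
back: M1=9/2−1/4·678/313=1239/313
M: M0=0, M1=1239/313, M2=678/313, M3=-306/313, M4=-393/313, M5=0
seg 0: a=2, c=M0/2=0, d=(M1−M0)/(6·1)=413/626, b=Δ0−h0·(2M0+M1)/6=-2917/626
seg 1: a=-2, c=M1/2=1239/626, d=(M2−M1)/(6·1)=-187/626, b=Δ1−h1·(2M1+M2)/6=-839/313
seg 2: a=-3, c=M2/2=339/313, d=(M3−M2)/(6·2)=-82/313, b=Δ2−h2·(2M2+M3)/6=239/626
seg 3: a=0, c=M3/2=-153/313, d=(M4−M3)/(6·2)=-29/1252, b=Δ3−h3·(2M3+M4)/6=983/626
seg 4: a=1, c=M4/2=-393/626, d=(M5−M4)/(6·2)=131/1252, b=Δ4−h4·(2M4+M5)/6=-415/626
t_q=13/2 → seg 4, τ=1/2; S=1+-415/626·τ+-393/626·τ²+131/1252·τ³=5255/10016

  seg 0: a=2 b=-2917/626 c=0 d=413/626
  seg 1: a=-2 b=-839/313 c=1239/626 d=-187/626
  seg 2: a=-3 b=239/626 c=339/313 d=-82/313
  seg 3: a=0 b=983/626 c=-153/313 d=-29/1252
  seg 4: a=1 b=-415/626 c=-393/626 d=131/1252
S(13/2) = 5255/10016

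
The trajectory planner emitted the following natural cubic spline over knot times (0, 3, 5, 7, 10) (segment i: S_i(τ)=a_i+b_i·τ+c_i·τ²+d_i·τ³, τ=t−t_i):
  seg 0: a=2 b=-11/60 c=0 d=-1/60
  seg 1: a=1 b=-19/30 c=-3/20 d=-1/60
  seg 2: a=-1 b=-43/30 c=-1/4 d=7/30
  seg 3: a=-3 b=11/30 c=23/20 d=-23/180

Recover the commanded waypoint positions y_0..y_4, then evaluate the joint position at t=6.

y_0=2 y_1=1 y_2=-1 y_3=-3 y_4=5
S(6) = -49/20

y_0 = S_0(0) = a_0 = 2
y_1 = S_1(0) = a_1 = 1
y_2 = S_2(0) = a_2 = -1
y_3 = S_3(0) = a_3 = -3
y_4 = S_3(3) = 5
t_q=6 is in segment 2 (τ=1); S_2(τ)=-49/20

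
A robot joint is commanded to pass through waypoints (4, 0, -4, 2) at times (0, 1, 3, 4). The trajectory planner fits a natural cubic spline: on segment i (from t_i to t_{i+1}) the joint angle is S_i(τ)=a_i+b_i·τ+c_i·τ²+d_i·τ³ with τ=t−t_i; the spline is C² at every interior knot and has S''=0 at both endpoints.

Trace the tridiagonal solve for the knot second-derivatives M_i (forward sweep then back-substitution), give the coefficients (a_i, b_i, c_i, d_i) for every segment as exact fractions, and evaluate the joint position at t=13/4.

Δ: Δ0=-4, Δ1=-2, Δ2=6
row 1: diag=6, rhs=12; c'=1/3, d'=2
row 2: denom=6−2·1/3=16/3; d'=(48−2·2)/(16/3)=33/4
back: M2=33/4
back: M1=2−1/3·33/4=-3/4
M: M0=0, M1=-3/4, M2=33/4, M3=0
seg 0: a=4, c=M0/2=0, d=(M1−M0)/(6·1)=-1/8, b=Δ0−h0·(2M0+M1)/6=-31/8
seg 1: a=0, c=M1/2=-3/8, d=(M2−M1)/(6·2)=3/4, b=Δ1−h1·(2M1+M2)/6=-17/4
seg 2: a=-4, c=M2/2=33/8, d=(M3−M2)/(6·1)=-11/8, b=Δ2−h2·(2M2+M3)/6=13/4
t_q=13/4 → seg 2, τ=1/4; S=-4+13/4·τ+33/8·τ²+-11/8·τ³=-1511/512

  seg 0: a=4 b=-31/8 c=0 d=-1/8
  seg 1: a=0 b=-17/4 c=-3/8 d=3/4
  seg 2: a=-4 b=13/4 c=33/8 d=-11/8
S(13/4) = -1511/512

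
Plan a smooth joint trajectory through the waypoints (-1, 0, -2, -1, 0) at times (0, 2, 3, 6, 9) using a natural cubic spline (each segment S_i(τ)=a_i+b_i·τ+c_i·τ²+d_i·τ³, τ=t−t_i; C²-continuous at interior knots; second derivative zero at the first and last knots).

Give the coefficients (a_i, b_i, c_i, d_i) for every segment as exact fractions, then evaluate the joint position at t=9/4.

  seg 0: a=-1 b=373/255 c=0 d=-491/2040
  seg 1: a=0 b=-727/510 c=-491/340 d=887/1020
  seg 2: a=-2 b=-1739/1020 c=99/85 d=-11/68
  seg 3: a=-1 b=467/510 c=-99/340 d=11/340
S(9/4) = -9423/21760

Δ: Δ0=1/2, Δ1=-2, Δ2=1/3, Δ3=1/3
row 1: diag=6, rhs=-15; c'=1/6, d'=-5/2
row 2: denom=8−1·1/6=47/6; d'=(14−1·-5/2)/(47/6)=99/47
row 3: denom=12−3·18/47=510/47; d'=(0−3·99/47)/(510/47)=-99/170
back: M3=-99/170
back: M2=99/47−18/47·-99/170=198/85
back: M1=-5/2−1/6·198/85=-491/170
M: M0=0, M1=-491/170, M2=198/85, M3=-99/170, M4=0
seg 0: a=-1, c=M0/2=0, d=(M1−M0)/(6·2)=-491/2040, b=Δ0−h0·(2M0+M1)/6=373/255
seg 1: a=0, c=M1/2=-491/340, d=(M2−M1)/(6·1)=887/1020, b=Δ1−h1·(2M1+M2)/6=-727/510
seg 2: a=-2, c=M2/2=99/85, d=(M3−M2)/(6·3)=-11/68, b=Δ2−h2·(2M2+M3)/6=-1739/1020
seg 3: a=-1, c=M3/2=-99/340, d=(M4−M3)/(6·3)=11/340, b=Δ3−h3·(2M3+M4)/6=467/510
t_q=9/4 → seg 1, τ=1/4; S=0+-727/510·τ+-491/340·τ²+887/1020·τ³=-9423/21760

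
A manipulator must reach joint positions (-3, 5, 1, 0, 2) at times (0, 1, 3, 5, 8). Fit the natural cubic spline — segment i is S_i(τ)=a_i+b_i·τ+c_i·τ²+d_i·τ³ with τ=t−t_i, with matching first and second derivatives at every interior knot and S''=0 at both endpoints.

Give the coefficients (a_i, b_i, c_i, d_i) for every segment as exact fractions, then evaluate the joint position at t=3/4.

Δ: Δ0=8, Δ1=-2, Δ2=-1/2, Δ3=2/3
row 1: diag=6, rhs=-60; c'=1/3, d'=-10
row 2: denom=8−2·1/3=22/3; d'=(9−2·-10)/(22/3)=87/22
row 3: denom=10−2·3/11=104/11; d'=(7−2·87/22)/(104/11)=-5/52
back: M3=-5/52
back: M2=87/22−3/11·-5/52=207/52
back: M1=-10−1/3·207/52=-589/52
M: M0=0, M1=-589/52, M2=207/52, M3=-5/52, M4=0
seg 0: a=-3, c=M0/2=0, d=(M1−M0)/(6·1)=-589/312, b=Δ0−h0·(2M0+M1)/6=3085/312
seg 1: a=5, c=M1/2=-589/104, d=(M2−M1)/(6·2)=199/156, b=Δ1−h1·(2M1+M2)/6=659/156
seg 2: a=1, c=M2/2=207/104, d=(M3−M2)/(6·2)=-53/156, b=Δ2−h2·(2M2+M3)/6=-487/156
seg 3: a=0, c=M3/2=-5/104, d=(M4−M3)/(6·3)=5/936, b=Δ3−h3·(2M3+M4)/6=119/156
t_q=3/4 → seg 0, τ=3/4; S=-3+3085/312·τ+0·τ²+-589/312·τ³=24091/6656

  seg 0: a=-3 b=3085/312 c=0 d=-589/312
  seg 1: a=5 b=659/156 c=-589/104 d=199/156
  seg 2: a=1 b=-487/156 c=207/104 d=-53/156
  seg 3: a=0 b=119/156 c=-5/104 d=5/936
S(3/4) = 24091/6656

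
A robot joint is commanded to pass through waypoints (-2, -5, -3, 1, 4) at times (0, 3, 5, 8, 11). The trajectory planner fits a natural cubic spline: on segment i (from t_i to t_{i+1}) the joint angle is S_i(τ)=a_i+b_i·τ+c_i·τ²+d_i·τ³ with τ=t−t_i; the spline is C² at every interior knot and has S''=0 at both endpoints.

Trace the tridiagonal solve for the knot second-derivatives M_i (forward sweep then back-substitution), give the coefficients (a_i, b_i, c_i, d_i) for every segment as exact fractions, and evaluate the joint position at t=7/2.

Δ: Δ0=-1, Δ1=1, Δ2=4/3, Δ3=1
row 1: diag=10, rhs=12; c'=1/5, d'=6/5
row 2: denom=10−2·1/5=48/5; d'=(2−2·6/5)/(48/5)=-1/24
row 3: denom=12−3·5/16=177/16; d'=(-2−3·-1/24)/(177/16)=-10/59
back: M3=-10/59
back: M2=-1/24−5/16·-10/59=2/177
back: M1=6/5−1/5·2/177=212/177
M: M0=0, M1=212/177, M2=2/177, M3=-10/59, M4=0
seg 0: a=-2, c=M0/2=0, d=(M1−M0)/(6·3)=106/1593, b=Δ0−h0·(2M0+M1)/6=-283/177
seg 1: a=-5, c=M1/2=106/177, d=(M2−M1)/(6·2)=-35/354, b=Δ1−h1·(2M1+M2)/6=35/177
seg 2: a=-3, c=M2/2=1/177, d=(M3−M2)/(6·3)=-16/1593, b=Δ2−h2·(2M2+M3)/6=83/59
seg 3: a=1, c=M3/2=-5/59, d=(M4−M3)/(6·3)=5/531, b=Δ3−h3·(2M3+M4)/6=69/59
t_q=7/2 → seg 1, τ=1/2; S=-5+35/177·τ+106/177·τ²+-35/354·τ³=-4497/944

  seg 0: a=-2 b=-283/177 c=0 d=106/1593
  seg 1: a=-5 b=35/177 c=106/177 d=-35/354
  seg 2: a=-3 b=83/59 c=1/177 d=-16/1593
  seg 3: a=1 b=69/59 c=-5/59 d=5/531
S(7/2) = -4497/944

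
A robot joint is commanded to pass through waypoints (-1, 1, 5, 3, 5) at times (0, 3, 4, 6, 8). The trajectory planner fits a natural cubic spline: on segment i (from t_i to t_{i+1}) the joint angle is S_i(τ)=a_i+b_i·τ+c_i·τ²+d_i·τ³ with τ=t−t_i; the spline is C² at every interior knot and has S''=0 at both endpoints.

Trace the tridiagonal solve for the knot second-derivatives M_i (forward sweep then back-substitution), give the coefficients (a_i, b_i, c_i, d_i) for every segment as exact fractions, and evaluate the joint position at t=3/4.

Δ: Δ0=2/3, Δ1=4, Δ2=-1, Δ3=1
row 1: diag=8, rhs=20; c'=1/8, d'=5/2
row 2: denom=6−1·1/8=47/8; d'=(-30−1·5/2)/(47/8)=-260/47
row 3: denom=8−2·16/47=344/47; d'=(12−2·-260/47)/(344/47)=271/86
back: M3=271/86
back: M2=-260/47−16/47·271/86=-284/43
back: M1=5/2−1/8·-284/43=143/43
M: M0=0, M1=143/43, M2=-284/43, M3=271/86, M4=0
seg 0: a=-1, c=M0/2=0, d=(M1−M0)/(6·3)=143/774, b=Δ0−h0·(2M0+M1)/6=-257/258
seg 1: a=1, c=M1/2=143/86, d=(M2−M1)/(6·1)=-427/258, b=Δ1−h1·(2M1+M2)/6=515/129
seg 2: a=5, c=M2/2=-142/43, d=(M3−M2)/(6·2)=839/1032, b=Δ2−h2·(2M2+M3)/6=607/258
seg 3: a=3, c=M3/2=271/172, d=(M4−M3)/(6·2)=-271/1032, b=Δ3−h3·(2M3+M4)/6=-142/129
t_q=3/4 → seg 0, τ=3/4; S=-1+-257/258·τ+0·τ²+143/774·τ³=-9187/5504

  seg 0: a=-1 b=-257/258 c=0 d=143/774
  seg 1: a=1 b=515/129 c=143/86 d=-427/258
  seg 2: a=5 b=607/258 c=-142/43 d=839/1032
  seg 3: a=3 b=-142/129 c=271/172 d=-271/1032
S(3/4) = -9187/5504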